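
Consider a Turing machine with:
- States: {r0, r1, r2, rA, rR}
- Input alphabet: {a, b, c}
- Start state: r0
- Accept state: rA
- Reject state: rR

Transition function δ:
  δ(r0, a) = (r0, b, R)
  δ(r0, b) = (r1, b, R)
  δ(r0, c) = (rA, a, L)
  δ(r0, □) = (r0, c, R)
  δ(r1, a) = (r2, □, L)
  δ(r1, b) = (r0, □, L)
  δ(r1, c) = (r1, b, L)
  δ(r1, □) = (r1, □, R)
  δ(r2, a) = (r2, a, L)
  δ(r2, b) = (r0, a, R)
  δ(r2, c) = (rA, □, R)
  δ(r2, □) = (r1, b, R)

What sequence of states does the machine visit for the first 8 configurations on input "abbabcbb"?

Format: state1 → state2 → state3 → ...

Execution trace:
Initial: [r0]abbabcbb
Step 1: δ(r0, a) = (r0, b, R) → b[r0]bbabcbb
Step 2: δ(r0, b) = (r1, b, R) → bb[r1]babcbb
Step 3: δ(r1, b) = (r0, □, L) → b[r0]b□abcbb
Step 4: δ(r0, b) = (r1, b, R) → bb[r1]□abcbb
Step 5: δ(r1, □) = (r1, □, R) → bb□[r1]abcbb
Step 6: δ(r1, a) = (r2, □, L) → bb[r2]□□bcbb
Step 7: δ(r2, □) = (r1, b, R) → bbb[r1]□bcbb

State sequence: r0 → r0 → r1 → r0 → r1 → r1 → r2 → r1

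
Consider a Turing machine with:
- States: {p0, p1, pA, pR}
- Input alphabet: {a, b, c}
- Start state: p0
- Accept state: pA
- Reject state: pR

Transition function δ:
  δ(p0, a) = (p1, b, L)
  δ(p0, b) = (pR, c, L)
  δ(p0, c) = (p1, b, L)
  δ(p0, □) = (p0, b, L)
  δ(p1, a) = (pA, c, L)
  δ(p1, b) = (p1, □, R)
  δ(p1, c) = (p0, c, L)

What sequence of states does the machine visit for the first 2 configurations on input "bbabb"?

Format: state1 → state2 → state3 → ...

Execution trace:
Initial: [p0]bbabb
Step 1: δ(p0, b) = (pR, c, L) → [pR]□cbabb

The machine reaches the reject state pR and halts.

State sequence: p0 → pR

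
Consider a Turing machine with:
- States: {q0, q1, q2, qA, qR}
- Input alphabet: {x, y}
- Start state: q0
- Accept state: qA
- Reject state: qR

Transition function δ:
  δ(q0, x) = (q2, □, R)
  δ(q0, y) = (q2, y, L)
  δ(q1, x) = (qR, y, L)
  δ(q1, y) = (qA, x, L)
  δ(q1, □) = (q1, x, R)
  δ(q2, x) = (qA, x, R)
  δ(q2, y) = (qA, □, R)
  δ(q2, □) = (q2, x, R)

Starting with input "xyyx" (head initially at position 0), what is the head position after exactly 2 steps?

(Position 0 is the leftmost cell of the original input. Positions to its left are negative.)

Execution trace (head position shown):
Step 0: [q0]xyyx  (head at position 0)
Step 1: move right → □[q2]yyx  (head at position 1)
Step 2: move right → □□[qA]yx  (head at position 2)

After 2 steps, the head is at position 2.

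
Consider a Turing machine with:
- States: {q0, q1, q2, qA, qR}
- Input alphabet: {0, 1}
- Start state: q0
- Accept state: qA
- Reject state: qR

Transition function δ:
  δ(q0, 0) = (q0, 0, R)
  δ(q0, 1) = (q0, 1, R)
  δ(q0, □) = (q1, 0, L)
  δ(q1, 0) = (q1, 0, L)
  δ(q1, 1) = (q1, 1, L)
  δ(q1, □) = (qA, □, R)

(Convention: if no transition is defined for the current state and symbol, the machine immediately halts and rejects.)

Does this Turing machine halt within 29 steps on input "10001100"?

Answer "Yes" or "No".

Execution trace:
Initial: [q0]10001100
Step 1: δ(q0, 1) = (q0, 1, R) → 1[q0]0001100
Step 2: δ(q0, 0) = (q0, 0, R) → 10[q0]001100
Step 3: δ(q0, 0) = (q0, 0, R) → 100[q0]01100
Step 4: δ(q0, 0) = (q0, 0, R) → 1000[q0]1100
Step 5: δ(q0, 1) = (q0, 1, R) → 10001[q0]100
Step 6: δ(q0, 1) = (q0, 1, R) → 100011[q0]00
Step 7: δ(q0, 0) = (q0, 0, R) → 1000110[q0]0
Step 8: δ(q0, 0) = (q0, 0, R) → 10001100[q0]□
Step 9: δ(q0, □) = (q1, 0, L) → 1000110[q1]00
Step 10: δ(q1, 0) = (q1, 0, L) → 100011[q1]000
Step 11: δ(q1, 0) = (q1, 0, L) → 10001[q1]1000
Step 12: δ(q1, 1) = (q1, 1, L) → 1000[q1]11000
Step 13: δ(q1, 1) = (q1, 1, L) → 100[q1]011000
Step 14: δ(q1, 0) = (q1, 0, L) → 10[q1]0011000
Step 15: δ(q1, 0) = (q1, 0, L) → 1[q1]00011000
Step 16: δ(q1, 0) = (q1, 0, L) → [q1]100011000
Step 17: δ(q1, 1) = (q1, 1, L) → [q1]□100011000
Step 18: δ(q1, □) = (qA, □, R) → □[qA]100011000

The machine reaches the accept state qA and halts.
The machine halted after 18 steps (within the 29-step bound).

Answer: Yes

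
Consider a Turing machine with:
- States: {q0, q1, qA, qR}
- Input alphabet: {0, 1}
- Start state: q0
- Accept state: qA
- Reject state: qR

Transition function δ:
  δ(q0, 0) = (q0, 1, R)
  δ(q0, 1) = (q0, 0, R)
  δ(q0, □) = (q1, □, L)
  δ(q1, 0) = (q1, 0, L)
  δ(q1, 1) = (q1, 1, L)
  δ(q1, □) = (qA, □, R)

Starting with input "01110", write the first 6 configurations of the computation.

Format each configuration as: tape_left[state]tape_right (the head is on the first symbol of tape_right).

Transitions applied:
Step 1: δ(q0, 0) = (q0, 1, R)
Step 2: δ(q0, 1) = (q0, 0, R)
Step 3: δ(q0, 1) = (q0, 0, R)
Step 4: δ(q0, 1) = (q0, 0, R)
Step 5: δ(q0, 0) = (q0, 1, R)

The first 6 configurations are:
[q0]01110 ⊢ 1[q0]1110 ⊢ 10[q0]110 ⊢ 100[q0]10 ⊢ 1000[q0]0 ⊢ 10001[q0]□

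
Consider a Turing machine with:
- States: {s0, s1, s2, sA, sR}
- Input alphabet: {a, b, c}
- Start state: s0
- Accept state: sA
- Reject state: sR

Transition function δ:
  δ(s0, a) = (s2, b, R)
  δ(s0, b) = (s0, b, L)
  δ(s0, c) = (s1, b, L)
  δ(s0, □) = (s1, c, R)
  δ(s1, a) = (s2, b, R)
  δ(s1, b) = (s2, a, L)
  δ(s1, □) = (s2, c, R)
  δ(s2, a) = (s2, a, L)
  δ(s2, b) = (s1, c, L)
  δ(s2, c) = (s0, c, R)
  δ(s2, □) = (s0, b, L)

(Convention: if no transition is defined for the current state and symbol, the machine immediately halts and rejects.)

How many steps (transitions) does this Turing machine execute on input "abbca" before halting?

Execution trace:
Initial: [s0]abbca
Step 1: δ(s0, a) = (s2, b, R) → b[s2]bbca
Step 2: δ(s2, b) = (s1, c, L) → [s1]bcbca
Step 3: δ(s1, b) = (s2, a, L) → [s2]□acbca
Step 4: δ(s2, □) = (s0, b, L) → [s0]□bacbca
Step 5: δ(s0, □) = (s1, c, R) → c[s1]bacbca
Step 6: δ(s1, b) = (s2, a, L) → [s2]caacbca
Step 7: δ(s2, c) = (s0, c, R) → c[s0]aacbca
Step 8: δ(s0, a) = (s2, b, R) → cb[s2]acbca
Step 9: δ(s2, a) = (s2, a, L) → c[s2]bacbca
Step 10: δ(s2, b) = (s1, c, L) → [s1]ccacbca

No transition is defined for δ(s1, c). By convention the machine halts and rejects.

The machine executed 10 steps before halting.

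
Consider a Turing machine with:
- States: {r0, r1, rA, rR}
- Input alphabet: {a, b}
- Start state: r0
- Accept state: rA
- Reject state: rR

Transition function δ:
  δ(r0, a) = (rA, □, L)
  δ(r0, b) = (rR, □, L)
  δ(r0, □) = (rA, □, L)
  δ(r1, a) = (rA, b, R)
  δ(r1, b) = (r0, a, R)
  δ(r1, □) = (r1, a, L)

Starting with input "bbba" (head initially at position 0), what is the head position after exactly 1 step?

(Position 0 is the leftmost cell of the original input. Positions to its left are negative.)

Execution trace (head position shown):
Step 0: [r0]bbba  (head at position 0)
Step 1: move left → [rR]□□bba  (head at position -1)

After 1 step, the head is at position -1.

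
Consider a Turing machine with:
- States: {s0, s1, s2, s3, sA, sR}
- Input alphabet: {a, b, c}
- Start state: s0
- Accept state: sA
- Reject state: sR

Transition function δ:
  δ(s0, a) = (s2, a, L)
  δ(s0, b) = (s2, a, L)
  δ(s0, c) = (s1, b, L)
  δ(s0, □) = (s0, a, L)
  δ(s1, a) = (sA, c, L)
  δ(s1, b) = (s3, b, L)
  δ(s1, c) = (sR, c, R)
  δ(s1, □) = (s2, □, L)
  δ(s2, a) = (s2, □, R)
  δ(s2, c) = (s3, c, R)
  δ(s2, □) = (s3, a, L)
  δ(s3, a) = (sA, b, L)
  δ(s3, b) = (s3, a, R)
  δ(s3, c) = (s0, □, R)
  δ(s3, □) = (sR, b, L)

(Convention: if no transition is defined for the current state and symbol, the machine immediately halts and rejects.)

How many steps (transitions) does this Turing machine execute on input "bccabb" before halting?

Execution trace:
Initial: [s0]bccabb
Step 1: δ(s0, b) = (s2, a, L) → [s2]□accabb
Step 2: δ(s2, □) = (s3, a, L) → [s3]□aaccabb
Step 3: δ(s3, □) = (sR, b, L) → [sR]□baaccabb

The machine reaches the reject state sR and halts.

The machine executed 3 steps before halting.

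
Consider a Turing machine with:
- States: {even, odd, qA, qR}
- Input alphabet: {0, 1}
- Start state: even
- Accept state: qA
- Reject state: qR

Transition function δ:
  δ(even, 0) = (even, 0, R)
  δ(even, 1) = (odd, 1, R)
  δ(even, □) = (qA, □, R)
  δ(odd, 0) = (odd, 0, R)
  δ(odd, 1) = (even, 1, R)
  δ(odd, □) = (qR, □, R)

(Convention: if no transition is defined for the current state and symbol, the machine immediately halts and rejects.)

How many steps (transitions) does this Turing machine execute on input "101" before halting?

Execution trace:
Initial: [even]101
Step 1: δ(even, 1) = (odd, 1, R) → 1[odd]01
Step 2: δ(odd, 0) = (odd, 0, R) → 10[odd]1
Step 3: δ(odd, 1) = (even, 1, R) → 101[even]□
Step 4: δ(even, □) = (qA, □, R) → 101□[qA]□

The machine reaches the accept state qA and halts.

The machine executed 4 steps before halting.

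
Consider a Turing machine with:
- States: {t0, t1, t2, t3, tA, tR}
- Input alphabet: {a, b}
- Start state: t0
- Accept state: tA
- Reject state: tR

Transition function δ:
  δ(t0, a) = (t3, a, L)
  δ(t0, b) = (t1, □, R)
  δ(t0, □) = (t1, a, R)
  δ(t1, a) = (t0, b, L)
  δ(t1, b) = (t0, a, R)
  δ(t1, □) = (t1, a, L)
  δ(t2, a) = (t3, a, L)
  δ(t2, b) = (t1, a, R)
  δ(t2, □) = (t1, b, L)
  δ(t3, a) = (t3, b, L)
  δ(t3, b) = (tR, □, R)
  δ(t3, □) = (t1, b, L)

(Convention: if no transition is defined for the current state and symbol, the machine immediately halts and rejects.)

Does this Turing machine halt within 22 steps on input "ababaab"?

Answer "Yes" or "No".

Execution trace:
Initial: [t0]ababaab
Step 1: δ(t0, a) = (t3, a, L) → [t3]□ababaab
Step 2: δ(t3, □) = (t1, b, L) → [t1]□bababaab
Step 3: δ(t1, □) = (t1, a, L) → [t1]□abababaab
Step 4: δ(t1, □) = (t1, a, L) → [t1]□aabababaab
Step 5: δ(t1, □) = (t1, a, L) → [t1]□aaabababaab
Step 6: δ(t1, □) = (t1, a, L) → [t1]□aaaabababaab
Step 7: δ(t1, □) = (t1, a, L) → [t1]□aaaaabababaab
Step 8: δ(t1, □) = (t1, a, L) → [t1]□aaaaaabababaab
Step 9: δ(t1, □) = (t1, a, L) → [t1]□aaaaaaabababaab
Step 10: δ(t1, □) = (t1, a, L) → [t1]□aaaaaaaabababaab
Step 11: δ(t1, □) = (t1, a, L) → [t1]□aaaaaaaaabababaab
Step 12: δ(t1, □) = (t1, a, L) → [t1]□aaaaaaaaaabababaab
Step 13: δ(t1, □) = (t1, a, L) → [t1]□aaaaaaaaaaabababaab
Step 14: δ(t1, □) = (t1, a, L) → [t1]□aaaaaaaaaaaabababaab
Step 15: δ(t1, □) = (t1, a, L) → [t1]□aaaaaaaaaaaaabababaab
Step 16: δ(t1, □) = (t1, a, L) → [t1]□aaaaaaaaaaaaaabababaab
Step 17: δ(t1, □) = (t1, a, L) → [t1]□aaaaaaaaaaaaaaabababaab
Step 18: δ(t1, □) = (t1, a, L) → [t1]□aaaaaaaaaaaaaaaabababaab
Step 19: δ(t1, □) = (t1, a, L) → [t1]□aaaaaaaaaaaaaaaaabababaab
Step 20: δ(t1, □) = (t1, a, L) → [t1]□aaaaaaaaaaaaaaaaaabababaab
Step 21: δ(t1, □) = (t1, a, L) → [t1]□aaaaaaaaaaaaaaaaaaabababaab
Step 22: δ(t1, □) = (t1, a, L) → [t1]□aaaaaaaaaaaaaaaaaaaabababaab

The machine has not reached a halting state after 22 steps.
The machine did not halt within the 22-step bound.

Answer: No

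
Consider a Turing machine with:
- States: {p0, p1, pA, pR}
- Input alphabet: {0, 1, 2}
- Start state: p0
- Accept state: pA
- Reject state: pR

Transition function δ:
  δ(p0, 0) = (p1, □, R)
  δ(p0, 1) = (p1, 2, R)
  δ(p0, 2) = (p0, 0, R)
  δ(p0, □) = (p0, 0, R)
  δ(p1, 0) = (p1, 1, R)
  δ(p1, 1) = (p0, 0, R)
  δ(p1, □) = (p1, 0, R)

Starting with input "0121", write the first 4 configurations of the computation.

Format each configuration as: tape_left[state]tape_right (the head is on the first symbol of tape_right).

Transitions applied:
Step 1: δ(p0, 0) = (p1, □, R)
Step 2: δ(p1, 1) = (p0, 0, R)
Step 3: δ(p0, 2) = (p0, 0, R)

The first 4 configurations are:
[p0]0121 ⊢ □[p1]121 ⊢ □0[p0]21 ⊢ □00[p0]1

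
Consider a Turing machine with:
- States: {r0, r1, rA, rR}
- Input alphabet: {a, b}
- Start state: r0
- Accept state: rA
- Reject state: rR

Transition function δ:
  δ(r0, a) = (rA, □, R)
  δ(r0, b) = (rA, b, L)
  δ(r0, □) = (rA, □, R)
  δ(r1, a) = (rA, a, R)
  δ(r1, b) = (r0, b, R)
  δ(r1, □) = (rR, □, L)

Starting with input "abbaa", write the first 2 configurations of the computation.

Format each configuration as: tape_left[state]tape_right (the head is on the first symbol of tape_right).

Transitions applied:
Step 1: δ(r0, a) = (rA, □, R)

The first 2 configurations are:
[r0]abbaa ⊢ □[rA]bbaa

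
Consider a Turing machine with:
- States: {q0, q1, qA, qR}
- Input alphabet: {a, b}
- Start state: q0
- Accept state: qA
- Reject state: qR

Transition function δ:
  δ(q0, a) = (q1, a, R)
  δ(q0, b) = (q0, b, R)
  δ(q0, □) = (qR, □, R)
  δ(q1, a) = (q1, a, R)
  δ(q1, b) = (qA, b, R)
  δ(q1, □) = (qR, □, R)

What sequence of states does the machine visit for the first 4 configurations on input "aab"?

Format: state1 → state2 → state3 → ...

Execution trace:
Initial: [q0]aab
Step 1: δ(q0, a) = (q1, a, R) → a[q1]ab
Step 2: δ(q1, a) = (q1, a, R) → aa[q1]b
Step 3: δ(q1, b) = (qA, b, R) → aab[qA]□

The machine reaches the accept state qA and halts.

State sequence: q0 → q1 → q1 → qA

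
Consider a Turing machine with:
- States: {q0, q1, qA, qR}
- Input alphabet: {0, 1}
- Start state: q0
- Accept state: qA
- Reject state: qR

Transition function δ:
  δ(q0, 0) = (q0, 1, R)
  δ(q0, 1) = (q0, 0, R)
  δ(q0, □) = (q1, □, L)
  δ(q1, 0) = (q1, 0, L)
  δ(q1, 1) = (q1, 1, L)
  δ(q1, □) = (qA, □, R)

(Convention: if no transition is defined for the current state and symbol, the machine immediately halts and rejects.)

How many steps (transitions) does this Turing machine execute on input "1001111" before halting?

Execution trace:
Initial: [q0]1001111
Step 1: δ(q0, 1) = (q0, 0, R) → 0[q0]001111
Step 2: δ(q0, 0) = (q0, 1, R) → 01[q0]01111
Step 3: δ(q0, 0) = (q0, 1, R) → 011[q0]1111
Step 4: δ(q0, 1) = (q0, 0, R) → 0110[q0]111
Step 5: δ(q0, 1) = (q0, 0, R) → 01100[q0]11
Step 6: δ(q0, 1) = (q0, 0, R) → 011000[q0]1
Step 7: δ(q0, 1) = (q0, 0, R) → 0110000[q0]□
Step 8: δ(q0, □) = (q1, □, L) → 011000[q1]0□
Step 9: δ(q1, 0) = (q1, 0, L) → 01100[q1]00□
Step 10: δ(q1, 0) = (q1, 0, L) → 0110[q1]000□
Step 11: δ(q1, 0) = (q1, 0, L) → 011[q1]0000□
Step 12: δ(q1, 0) = (q1, 0, L) → 01[q1]10000□
Step 13: δ(q1, 1) = (q1, 1, L) → 0[q1]110000□
Step 14: δ(q1, 1) = (q1, 1, L) → [q1]0110000□
Step 15: δ(q1, 0) = (q1, 0, L) → [q1]□0110000□
Step 16: δ(q1, □) = (qA, □, R) → □[qA]0110000□

The machine reaches the accept state qA and halts.

The machine executed 16 steps before halting.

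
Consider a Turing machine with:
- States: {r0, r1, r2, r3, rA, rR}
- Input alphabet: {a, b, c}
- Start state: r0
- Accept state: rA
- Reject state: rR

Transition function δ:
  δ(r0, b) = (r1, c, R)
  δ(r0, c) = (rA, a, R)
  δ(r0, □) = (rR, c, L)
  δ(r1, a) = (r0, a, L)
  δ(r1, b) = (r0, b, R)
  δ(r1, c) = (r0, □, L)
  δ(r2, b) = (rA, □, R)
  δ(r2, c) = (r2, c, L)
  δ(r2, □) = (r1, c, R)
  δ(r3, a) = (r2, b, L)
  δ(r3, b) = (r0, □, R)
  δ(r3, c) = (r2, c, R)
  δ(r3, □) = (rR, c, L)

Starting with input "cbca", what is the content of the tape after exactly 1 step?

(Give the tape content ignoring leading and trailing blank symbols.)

Execution trace:
Initial: [r0]cbca
Step 1: δ(r0, c) = (rA, a, R) → a[rA]bca

The machine reaches the accept state rA and halts.

After 1 step, the tape (ignoring leading/trailing blanks) is: abca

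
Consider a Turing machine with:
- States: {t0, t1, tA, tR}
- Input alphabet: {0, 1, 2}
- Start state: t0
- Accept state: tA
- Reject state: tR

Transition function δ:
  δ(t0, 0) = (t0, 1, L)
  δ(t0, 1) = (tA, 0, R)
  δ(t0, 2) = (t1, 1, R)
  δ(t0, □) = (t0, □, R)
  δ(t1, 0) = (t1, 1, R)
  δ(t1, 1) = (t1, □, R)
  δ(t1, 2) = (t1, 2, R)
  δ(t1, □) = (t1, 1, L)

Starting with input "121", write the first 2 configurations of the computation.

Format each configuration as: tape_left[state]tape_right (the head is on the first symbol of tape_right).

Transitions applied:
Step 1: δ(t0, 1) = (tA, 0, R)

The first 2 configurations are:
[t0]121 ⊢ 0[tA]21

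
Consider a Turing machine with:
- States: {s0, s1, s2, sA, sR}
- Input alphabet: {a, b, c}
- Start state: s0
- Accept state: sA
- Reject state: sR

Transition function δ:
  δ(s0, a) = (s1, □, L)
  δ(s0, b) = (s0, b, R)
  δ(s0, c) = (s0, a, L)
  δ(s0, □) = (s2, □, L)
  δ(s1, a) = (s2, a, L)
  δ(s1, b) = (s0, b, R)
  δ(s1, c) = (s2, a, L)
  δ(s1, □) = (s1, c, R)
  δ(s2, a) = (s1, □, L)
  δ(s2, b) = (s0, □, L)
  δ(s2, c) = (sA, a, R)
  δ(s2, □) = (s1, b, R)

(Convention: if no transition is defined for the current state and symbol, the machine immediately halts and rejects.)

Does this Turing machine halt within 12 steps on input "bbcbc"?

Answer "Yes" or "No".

Execution trace:
Initial: [s0]bbcbc
Step 1: δ(s0, b) = (s0, b, R) → b[s0]bcbc
Step 2: δ(s0, b) = (s0, b, R) → bb[s0]cbc
Step 3: δ(s0, c) = (s0, a, L) → b[s0]babc
Step 4: δ(s0, b) = (s0, b, R) → bb[s0]abc
Step 5: δ(s0, a) = (s1, □, L) → b[s1]b□bc
Step 6: δ(s1, b) = (s0, b, R) → bb[s0]□bc
Step 7: δ(s0, □) = (s2, □, L) → b[s2]b□bc
Step 8: δ(s2, b) = (s0, □, L) → [s0]b□□bc
Step 9: δ(s0, b) = (s0, b, R) → b[s0]□□bc
Step 10: δ(s0, □) = (s2, □, L) → [s2]b□□bc
Step 11: δ(s2, b) = (s0, □, L) → [s0]□□□□bc
Step 12: δ(s0, □) = (s2, □, L) → [s2]□□□□□bc

The machine has not reached a halting state after 12 steps.
The machine did not halt within the 12-step bound.

Answer: No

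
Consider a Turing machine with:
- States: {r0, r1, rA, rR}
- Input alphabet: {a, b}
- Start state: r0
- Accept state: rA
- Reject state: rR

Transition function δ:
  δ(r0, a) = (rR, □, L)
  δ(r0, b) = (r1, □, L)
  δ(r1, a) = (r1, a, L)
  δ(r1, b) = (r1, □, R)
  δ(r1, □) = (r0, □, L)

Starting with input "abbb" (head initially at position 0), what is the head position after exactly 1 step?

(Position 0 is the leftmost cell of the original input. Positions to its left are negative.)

Execution trace (head position shown):
Step 0: [r0]abbb  (head at position 0)
Step 1: move left → [rR]□□bbb  (head at position -1)

After 1 step, the head is at position -1.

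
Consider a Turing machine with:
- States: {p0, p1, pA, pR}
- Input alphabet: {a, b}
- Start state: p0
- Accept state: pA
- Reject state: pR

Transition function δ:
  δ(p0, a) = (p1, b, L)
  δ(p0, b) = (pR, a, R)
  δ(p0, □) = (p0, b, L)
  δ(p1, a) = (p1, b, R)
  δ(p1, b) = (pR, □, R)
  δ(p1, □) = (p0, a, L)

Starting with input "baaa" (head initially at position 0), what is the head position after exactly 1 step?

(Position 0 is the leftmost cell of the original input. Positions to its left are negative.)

Execution trace (head position shown):
Step 0: [p0]baaa  (head at position 0)
Step 1: move right → a[pR]aaa  (head at position 1)

After 1 step, the head is at position 1.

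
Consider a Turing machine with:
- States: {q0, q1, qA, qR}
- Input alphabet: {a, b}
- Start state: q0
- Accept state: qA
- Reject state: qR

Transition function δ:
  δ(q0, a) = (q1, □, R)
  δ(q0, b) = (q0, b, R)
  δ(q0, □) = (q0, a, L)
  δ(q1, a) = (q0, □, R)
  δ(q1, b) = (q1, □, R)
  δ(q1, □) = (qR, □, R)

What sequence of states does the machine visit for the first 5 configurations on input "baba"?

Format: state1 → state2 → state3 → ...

Execution trace:
Initial: [q0]baba
Step 1: δ(q0, b) = (q0, b, R) → b[q0]aba
Step 2: δ(q0, a) = (q1, □, R) → b□[q1]ba
Step 3: δ(q1, b) = (q1, □, R) → b□□[q1]a
Step 4: δ(q1, a) = (q0, □, R) → b□□□[q0]□

State sequence: q0 → q0 → q1 → q1 → q0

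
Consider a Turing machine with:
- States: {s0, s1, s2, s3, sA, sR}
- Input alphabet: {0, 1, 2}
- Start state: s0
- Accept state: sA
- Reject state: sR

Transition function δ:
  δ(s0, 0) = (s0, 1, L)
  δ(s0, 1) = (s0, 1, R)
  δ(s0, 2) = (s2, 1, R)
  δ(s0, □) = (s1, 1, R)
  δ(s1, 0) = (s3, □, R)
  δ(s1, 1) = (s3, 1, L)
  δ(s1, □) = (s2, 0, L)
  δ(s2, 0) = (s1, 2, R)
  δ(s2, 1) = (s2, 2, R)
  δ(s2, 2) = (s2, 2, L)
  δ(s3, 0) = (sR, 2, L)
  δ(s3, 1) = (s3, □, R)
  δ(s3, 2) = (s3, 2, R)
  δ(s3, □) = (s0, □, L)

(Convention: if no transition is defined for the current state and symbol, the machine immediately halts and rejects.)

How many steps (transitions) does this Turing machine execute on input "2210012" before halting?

Execution trace:
Initial: [s0]2210012
Step 1: δ(s0, 2) = (s2, 1, R) → 1[s2]210012
Step 2: δ(s2, 2) = (s2, 2, L) → [s2]1210012
Step 3: δ(s2, 1) = (s2, 2, R) → 2[s2]210012
Step 4: δ(s2, 2) = (s2, 2, L) → [s2]2210012
Step 5: δ(s2, 2) = (s2, 2, L) → [s2]□2210012

No transition is defined for δ(s2, □). By convention the machine halts and rejects.

The machine executed 5 steps before halting.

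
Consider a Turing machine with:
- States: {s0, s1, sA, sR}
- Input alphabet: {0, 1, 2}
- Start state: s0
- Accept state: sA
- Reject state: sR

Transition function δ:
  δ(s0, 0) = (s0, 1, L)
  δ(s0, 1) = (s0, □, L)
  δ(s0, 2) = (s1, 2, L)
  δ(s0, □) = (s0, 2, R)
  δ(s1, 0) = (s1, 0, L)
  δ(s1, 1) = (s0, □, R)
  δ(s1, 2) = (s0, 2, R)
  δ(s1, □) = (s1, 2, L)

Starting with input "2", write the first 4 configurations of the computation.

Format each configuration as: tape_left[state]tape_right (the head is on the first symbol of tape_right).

Transitions applied:
Step 1: δ(s0, 2) = (s1, 2, L)
Step 2: δ(s1, □) = (s1, 2, L)
Step 3: δ(s1, □) = (s1, 2, L)

The first 4 configurations are:
[s0]2 ⊢ [s1]□2 ⊢ [s1]□22 ⊢ [s1]□222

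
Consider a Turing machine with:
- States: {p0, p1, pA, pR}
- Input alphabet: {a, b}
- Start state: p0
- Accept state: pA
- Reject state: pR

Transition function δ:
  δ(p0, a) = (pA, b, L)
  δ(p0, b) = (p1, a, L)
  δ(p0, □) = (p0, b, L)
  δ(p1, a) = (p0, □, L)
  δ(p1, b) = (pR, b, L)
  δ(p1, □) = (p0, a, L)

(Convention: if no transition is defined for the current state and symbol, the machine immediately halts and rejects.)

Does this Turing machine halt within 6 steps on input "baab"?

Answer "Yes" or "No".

Execution trace:
Initial: [p0]baab
Step 1: δ(p0, b) = (p1, a, L) → [p1]□aaab
Step 2: δ(p1, □) = (p0, a, L) → [p0]□aaaab
Step 3: δ(p0, □) = (p0, b, L) → [p0]□baaaab
Step 4: δ(p0, □) = (p0, b, L) → [p0]□bbaaaab
Step 5: δ(p0, □) = (p0, b, L) → [p0]□bbbaaaab
Step 6: δ(p0, □) = (p0, b, L) → [p0]□bbbbaaaab

The machine has not reached a halting state after 6 steps.
The machine did not halt within the 6-step bound.

Answer: No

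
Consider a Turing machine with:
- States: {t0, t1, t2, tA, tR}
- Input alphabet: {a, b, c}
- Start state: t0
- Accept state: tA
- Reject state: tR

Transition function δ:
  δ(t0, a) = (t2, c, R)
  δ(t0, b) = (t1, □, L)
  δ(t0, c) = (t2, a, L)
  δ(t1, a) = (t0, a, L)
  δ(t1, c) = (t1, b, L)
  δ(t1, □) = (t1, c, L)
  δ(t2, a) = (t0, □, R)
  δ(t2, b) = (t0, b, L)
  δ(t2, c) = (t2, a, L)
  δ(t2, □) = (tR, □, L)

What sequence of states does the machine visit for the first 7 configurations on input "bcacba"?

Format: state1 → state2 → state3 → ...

Execution trace:
Initial: [t0]bcacba
Step 1: δ(t0, b) = (t1, □, L) → [t1]□□cacba
Step 2: δ(t1, □) = (t1, c, L) → [t1]□c□cacba
Step 3: δ(t1, □) = (t1, c, L) → [t1]□cc□cacba
Step 4: δ(t1, □) = (t1, c, L) → [t1]□ccc□cacba
Step 5: δ(t1, □) = (t1, c, L) → [t1]□cccc□cacba
Step 6: δ(t1, □) = (t1, c, L) → [t1]□ccccc□cacba

State sequence: t0 → t1 → t1 → t1 → t1 → t1 → t1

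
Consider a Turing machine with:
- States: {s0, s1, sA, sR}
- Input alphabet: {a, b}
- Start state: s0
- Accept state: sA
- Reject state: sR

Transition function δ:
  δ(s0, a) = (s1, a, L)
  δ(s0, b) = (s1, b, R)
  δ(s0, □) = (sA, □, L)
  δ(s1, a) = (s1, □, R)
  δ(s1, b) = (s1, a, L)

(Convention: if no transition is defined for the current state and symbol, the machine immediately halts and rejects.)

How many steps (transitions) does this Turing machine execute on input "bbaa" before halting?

Execution trace:
Initial: [s0]bbaa
Step 1: δ(s0, b) = (s1, b, R) → b[s1]baa
Step 2: δ(s1, b) = (s1, a, L) → [s1]baaa
Step 3: δ(s1, b) = (s1, a, L) → [s1]□aaaa

No transition is defined for δ(s1, □). By convention the machine halts and rejects.

The machine executed 3 steps before halting.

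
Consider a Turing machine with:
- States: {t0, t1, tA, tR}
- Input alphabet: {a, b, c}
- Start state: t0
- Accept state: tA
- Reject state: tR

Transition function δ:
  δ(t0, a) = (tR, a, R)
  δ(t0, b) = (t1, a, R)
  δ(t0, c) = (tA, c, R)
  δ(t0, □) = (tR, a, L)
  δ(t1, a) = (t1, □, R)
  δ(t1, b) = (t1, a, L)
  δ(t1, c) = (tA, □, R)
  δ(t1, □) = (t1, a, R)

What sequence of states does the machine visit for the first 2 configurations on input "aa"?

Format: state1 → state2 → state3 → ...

Execution trace:
Initial: [t0]aa
Step 1: δ(t0, a) = (tR, a, R) → a[tR]a

The machine reaches the reject state tR and halts.

State sequence: t0 → tR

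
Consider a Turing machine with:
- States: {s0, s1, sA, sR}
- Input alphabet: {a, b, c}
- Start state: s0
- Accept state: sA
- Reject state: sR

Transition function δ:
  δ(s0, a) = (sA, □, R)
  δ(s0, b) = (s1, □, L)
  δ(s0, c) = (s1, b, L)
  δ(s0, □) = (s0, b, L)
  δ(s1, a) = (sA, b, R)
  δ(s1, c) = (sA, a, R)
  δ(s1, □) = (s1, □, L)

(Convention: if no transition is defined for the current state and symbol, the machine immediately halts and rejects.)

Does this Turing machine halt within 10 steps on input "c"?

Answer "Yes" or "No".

Execution trace:
Initial: [s0]c
Step 1: δ(s0, c) = (s1, b, L) → [s1]□b
Step 2: δ(s1, □) = (s1, □, L) → [s1]□□b
Step 3: δ(s1, □) = (s1, □, L) → [s1]□□□b
Step 4: δ(s1, □) = (s1, □, L) → [s1]□□□□b
Step 5: δ(s1, □) = (s1, □, L) → [s1]□□□□□b
Step 6: δ(s1, □) = (s1, □, L) → [s1]□□□□□□b
Step 7: δ(s1, □) = (s1, □, L) → [s1]□□□□□□□b
Step 8: δ(s1, □) = (s1, □, L) → [s1]□□□□□□□□b
Step 9: δ(s1, □) = (s1, □, L) → [s1]□□□□□□□□□b
Step 10: δ(s1, □) = (s1, □, L) → [s1]□□□□□□□□□□b

The machine has not reached a halting state after 10 steps.
The machine did not halt within the 10-step bound.

Answer: No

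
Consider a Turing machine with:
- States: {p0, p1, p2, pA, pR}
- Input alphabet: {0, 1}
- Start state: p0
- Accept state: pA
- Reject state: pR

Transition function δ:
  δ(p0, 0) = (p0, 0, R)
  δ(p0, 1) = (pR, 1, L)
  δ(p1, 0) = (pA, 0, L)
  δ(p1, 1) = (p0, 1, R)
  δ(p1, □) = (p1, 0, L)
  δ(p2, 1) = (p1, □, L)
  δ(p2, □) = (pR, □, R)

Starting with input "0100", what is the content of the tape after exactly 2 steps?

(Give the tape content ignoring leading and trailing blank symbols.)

Execution trace:
Initial: [p0]0100
Step 1: δ(p0, 0) = (p0, 0, R) → 0[p0]100
Step 2: δ(p0, 1) = (pR, 1, L) → [pR]0100

The machine reaches the reject state pR and halts.

After 2 steps, the tape (ignoring leading/trailing blanks) is: 0100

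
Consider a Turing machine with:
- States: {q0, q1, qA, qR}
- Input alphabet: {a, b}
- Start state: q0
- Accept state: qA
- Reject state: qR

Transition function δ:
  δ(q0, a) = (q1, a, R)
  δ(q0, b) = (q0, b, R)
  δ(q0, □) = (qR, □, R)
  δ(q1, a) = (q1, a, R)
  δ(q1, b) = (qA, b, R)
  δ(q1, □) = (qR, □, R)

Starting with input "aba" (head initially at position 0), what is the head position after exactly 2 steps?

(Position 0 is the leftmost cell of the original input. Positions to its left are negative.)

Execution trace (head position shown):
Step 0: [q0]aba  (head at position 0)
Step 1: move right → a[q1]ba  (head at position 1)
Step 2: move right → ab[qA]a  (head at position 2)

After 2 steps, the head is at position 2.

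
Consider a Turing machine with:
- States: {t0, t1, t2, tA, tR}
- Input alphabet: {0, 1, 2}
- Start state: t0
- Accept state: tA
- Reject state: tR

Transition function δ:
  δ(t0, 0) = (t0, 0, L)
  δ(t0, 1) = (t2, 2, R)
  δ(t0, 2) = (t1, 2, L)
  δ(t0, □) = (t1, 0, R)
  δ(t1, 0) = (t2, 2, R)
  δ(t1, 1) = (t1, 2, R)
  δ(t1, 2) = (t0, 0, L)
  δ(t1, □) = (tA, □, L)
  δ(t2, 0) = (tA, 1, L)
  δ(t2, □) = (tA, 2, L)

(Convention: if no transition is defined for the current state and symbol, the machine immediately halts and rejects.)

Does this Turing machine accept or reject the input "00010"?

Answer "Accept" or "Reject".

Execution trace:
Initial: [t0]00010
Step 1: δ(t0, 0) = (t0, 0, L) → [t0]□00010
Step 2: δ(t0, □) = (t1, 0, R) → 0[t1]00010
Step 3: δ(t1, 0) = (t2, 2, R) → 02[t2]0010
Step 4: δ(t2, 0) = (tA, 1, L) → 0[tA]21010

The machine reaches the accept state tA and halts.

Answer: Accept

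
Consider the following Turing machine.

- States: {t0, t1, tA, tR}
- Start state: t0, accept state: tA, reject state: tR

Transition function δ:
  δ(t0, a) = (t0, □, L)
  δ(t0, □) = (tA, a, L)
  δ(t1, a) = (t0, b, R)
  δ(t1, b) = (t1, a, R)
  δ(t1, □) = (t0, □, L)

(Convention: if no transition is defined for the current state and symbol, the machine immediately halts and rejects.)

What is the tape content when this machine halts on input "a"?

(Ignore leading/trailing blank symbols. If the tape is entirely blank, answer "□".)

Execution trace:
Initial: [t0]a
Step 1: δ(t0, a) = (t0, □, L) → [t0]□□
Step 2: δ(t0, □) = (tA, a, L) → [tA]□a□

The machine reaches the accept state tA and halts.

Final tape (ignoring leading/trailing blanks): a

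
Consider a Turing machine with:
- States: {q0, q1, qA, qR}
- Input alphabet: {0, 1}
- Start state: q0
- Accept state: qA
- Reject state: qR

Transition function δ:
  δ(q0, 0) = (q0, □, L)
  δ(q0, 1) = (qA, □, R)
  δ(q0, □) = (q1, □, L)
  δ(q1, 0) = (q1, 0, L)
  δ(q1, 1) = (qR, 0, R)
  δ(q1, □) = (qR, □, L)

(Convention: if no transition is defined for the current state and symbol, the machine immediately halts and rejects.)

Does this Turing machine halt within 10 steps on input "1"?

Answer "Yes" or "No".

Execution trace:
Initial: [q0]1
Step 1: δ(q0, 1) = (qA, □, R) → □[qA]□

The machine reaches the accept state qA and halts.
The machine halted after 1 step (within the 10-step bound).

Answer: Yes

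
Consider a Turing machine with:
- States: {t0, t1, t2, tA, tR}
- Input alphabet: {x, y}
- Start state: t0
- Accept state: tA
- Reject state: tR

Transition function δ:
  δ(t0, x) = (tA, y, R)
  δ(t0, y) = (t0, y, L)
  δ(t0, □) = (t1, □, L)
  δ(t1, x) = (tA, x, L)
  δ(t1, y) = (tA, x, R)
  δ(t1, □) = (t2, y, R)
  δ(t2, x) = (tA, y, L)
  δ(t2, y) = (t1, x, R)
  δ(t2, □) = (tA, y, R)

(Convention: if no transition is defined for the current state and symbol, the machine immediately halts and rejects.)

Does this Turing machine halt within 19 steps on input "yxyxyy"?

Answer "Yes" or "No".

Execution trace:
Initial: [t0]yxyxyy
Step 1: δ(t0, y) = (t0, y, L) → [t0]□yxyxyy
Step 2: δ(t0, □) = (t1, □, L) → [t1]□□yxyxyy
Step 3: δ(t1, □) = (t2, y, R) → y[t2]□yxyxyy
Step 4: δ(t2, □) = (tA, y, R) → yy[tA]yxyxyy

The machine reaches the accept state tA and halts.
The machine halted after 4 steps (within the 19-step bound).

Answer: Yes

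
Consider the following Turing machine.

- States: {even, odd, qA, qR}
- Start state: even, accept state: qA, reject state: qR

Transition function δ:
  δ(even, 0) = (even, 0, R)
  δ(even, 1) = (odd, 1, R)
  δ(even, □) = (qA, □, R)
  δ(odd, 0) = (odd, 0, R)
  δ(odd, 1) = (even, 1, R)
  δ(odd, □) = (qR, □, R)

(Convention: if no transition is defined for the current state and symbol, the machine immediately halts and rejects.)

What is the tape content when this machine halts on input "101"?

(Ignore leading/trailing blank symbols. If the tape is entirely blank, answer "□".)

Execution trace:
Initial: [even]101
Step 1: δ(even, 1) = (odd, 1, R) → 1[odd]01
Step 2: δ(odd, 0) = (odd, 0, R) → 10[odd]1
Step 3: δ(odd, 1) = (even, 1, R) → 101[even]□
Step 4: δ(even, □) = (qA, □, R) → 101□[qA]□

The machine reaches the accept state qA and halts.

Final tape (ignoring leading/trailing blanks): 101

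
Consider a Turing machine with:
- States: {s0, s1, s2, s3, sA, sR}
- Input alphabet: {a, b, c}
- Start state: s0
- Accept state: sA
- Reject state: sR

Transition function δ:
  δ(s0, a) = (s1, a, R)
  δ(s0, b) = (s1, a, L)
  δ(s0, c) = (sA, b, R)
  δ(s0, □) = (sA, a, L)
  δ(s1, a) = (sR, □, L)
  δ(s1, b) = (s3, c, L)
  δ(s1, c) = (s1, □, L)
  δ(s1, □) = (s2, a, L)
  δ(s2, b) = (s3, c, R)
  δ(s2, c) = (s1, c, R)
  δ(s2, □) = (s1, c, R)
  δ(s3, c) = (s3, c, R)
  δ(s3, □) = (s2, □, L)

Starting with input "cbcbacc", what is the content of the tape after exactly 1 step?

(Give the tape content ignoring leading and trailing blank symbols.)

Execution trace:
Initial: [s0]cbcbacc
Step 1: δ(s0, c) = (sA, b, R) → b[sA]bcbacc

The machine reaches the accept state sA and halts.

After 1 step, the tape (ignoring leading/trailing blanks) is: bbcbacc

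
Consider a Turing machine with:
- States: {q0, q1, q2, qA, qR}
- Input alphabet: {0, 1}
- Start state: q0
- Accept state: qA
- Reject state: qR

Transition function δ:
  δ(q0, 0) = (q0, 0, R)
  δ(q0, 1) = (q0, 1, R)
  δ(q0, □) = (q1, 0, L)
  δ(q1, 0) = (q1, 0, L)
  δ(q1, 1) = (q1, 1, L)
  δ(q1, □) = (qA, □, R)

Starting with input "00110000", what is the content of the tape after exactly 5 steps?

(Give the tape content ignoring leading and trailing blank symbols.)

Execution trace:
Initial: [q0]00110000
Step 1: δ(q0, 0) = (q0, 0, R) → 0[q0]0110000
Step 2: δ(q0, 0) = (q0, 0, R) → 00[q0]110000
Step 3: δ(q0, 1) = (q0, 1, R) → 001[q0]10000
Step 4: δ(q0, 1) = (q0, 1, R) → 0011[q0]0000
Step 5: δ(q0, 0) = (q0, 0, R) → 00110[q0]000

After 5 steps, the tape (ignoring leading/trailing blanks) is: 00110000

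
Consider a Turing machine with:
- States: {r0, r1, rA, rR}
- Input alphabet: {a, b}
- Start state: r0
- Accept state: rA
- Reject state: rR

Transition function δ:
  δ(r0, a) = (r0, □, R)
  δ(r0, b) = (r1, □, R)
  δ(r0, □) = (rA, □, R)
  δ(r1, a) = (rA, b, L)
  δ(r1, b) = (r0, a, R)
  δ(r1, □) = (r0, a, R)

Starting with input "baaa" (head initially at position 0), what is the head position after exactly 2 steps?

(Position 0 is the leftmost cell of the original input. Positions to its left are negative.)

Execution trace (head position shown):
Step 0: [r0]baaa  (head at position 0)
Step 1: move right → □[r1]aaa  (head at position 1)
Step 2: move left → [rA]□baa  (head at position 0)

After 2 steps, the head is at position 0.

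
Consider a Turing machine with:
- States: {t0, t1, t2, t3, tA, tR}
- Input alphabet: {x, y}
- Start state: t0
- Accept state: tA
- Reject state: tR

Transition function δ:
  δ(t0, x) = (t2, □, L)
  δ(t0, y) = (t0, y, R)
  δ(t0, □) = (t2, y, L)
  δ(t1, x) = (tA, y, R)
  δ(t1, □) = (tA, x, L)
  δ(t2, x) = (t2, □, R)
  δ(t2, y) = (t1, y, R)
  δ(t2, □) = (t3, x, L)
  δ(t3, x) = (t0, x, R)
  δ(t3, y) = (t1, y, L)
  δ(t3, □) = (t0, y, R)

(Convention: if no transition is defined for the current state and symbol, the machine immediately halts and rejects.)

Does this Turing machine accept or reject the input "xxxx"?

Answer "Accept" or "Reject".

Execution trace:
Initial: [t0]xxxx
Step 1: δ(t0, x) = (t2, □, L) → [t2]□□xxx
Step 2: δ(t2, □) = (t3, x, L) → [t3]□x□xxx
Step 3: δ(t3, □) = (t0, y, R) → y[t0]x□xxx
Step 4: δ(t0, x) = (t2, □, L) → [t2]y□□xxx
Step 5: δ(t2, y) = (t1, y, R) → y[t1]□□xxx
Step 6: δ(t1, □) = (tA, x, L) → [tA]yx□xxx

The machine reaches the accept state tA and halts.

Answer: Accept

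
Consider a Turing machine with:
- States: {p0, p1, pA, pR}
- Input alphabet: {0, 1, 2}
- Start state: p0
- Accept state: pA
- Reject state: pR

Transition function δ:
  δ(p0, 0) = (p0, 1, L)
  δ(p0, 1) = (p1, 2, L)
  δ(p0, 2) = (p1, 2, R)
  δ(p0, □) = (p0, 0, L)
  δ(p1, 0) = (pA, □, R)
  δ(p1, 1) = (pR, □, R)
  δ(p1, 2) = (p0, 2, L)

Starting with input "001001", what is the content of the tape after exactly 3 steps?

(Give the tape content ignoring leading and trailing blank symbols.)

Execution trace:
Initial: [p0]001001
Step 1: δ(p0, 0) = (p0, 1, L) → [p0]□101001
Step 2: δ(p0, □) = (p0, 0, L) → [p0]□0101001
Step 3: δ(p0, □) = (p0, 0, L) → [p0]□00101001

After 3 steps, the tape (ignoring leading/trailing blanks) is: 00101001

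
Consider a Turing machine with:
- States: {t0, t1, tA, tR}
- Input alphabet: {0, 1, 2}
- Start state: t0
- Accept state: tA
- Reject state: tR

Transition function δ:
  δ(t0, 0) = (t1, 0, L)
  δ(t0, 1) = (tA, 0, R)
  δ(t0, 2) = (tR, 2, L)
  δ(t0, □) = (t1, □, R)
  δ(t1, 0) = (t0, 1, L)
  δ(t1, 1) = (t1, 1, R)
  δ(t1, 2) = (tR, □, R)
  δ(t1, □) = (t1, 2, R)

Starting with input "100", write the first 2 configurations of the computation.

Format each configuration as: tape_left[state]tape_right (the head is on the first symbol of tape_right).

Transitions applied:
Step 1: δ(t0, 1) = (tA, 0, R)

The first 2 configurations are:
[t0]100 ⊢ 0[tA]00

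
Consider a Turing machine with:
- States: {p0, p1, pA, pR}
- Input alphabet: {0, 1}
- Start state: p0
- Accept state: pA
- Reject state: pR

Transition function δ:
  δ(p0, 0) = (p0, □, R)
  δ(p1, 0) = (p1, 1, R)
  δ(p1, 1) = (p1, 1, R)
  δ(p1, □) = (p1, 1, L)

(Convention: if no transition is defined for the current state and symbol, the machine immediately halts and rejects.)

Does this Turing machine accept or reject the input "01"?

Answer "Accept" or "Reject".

Execution trace:
Initial: [p0]01
Step 1: δ(p0, 0) = (p0, □, R) → □[p0]1

No transition is defined for δ(p0, 1). By convention the machine halts and rejects.

Answer: Reject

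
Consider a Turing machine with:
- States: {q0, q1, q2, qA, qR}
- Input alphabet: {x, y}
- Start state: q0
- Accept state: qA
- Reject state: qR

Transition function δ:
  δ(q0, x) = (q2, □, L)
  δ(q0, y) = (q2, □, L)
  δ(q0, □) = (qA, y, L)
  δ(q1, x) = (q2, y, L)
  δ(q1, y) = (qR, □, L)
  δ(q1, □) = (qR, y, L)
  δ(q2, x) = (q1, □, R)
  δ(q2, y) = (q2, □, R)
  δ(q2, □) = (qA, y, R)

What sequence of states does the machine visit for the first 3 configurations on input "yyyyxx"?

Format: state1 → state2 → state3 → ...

Execution trace:
Initial: [q0]yyyyxx
Step 1: δ(q0, y) = (q2, □, L) → [q2]□□yyyxx
Step 2: δ(q2, □) = (qA, y, R) → y[qA]□yyyxx

The machine reaches the accept state qA and halts.

State sequence: q0 → q2 → qA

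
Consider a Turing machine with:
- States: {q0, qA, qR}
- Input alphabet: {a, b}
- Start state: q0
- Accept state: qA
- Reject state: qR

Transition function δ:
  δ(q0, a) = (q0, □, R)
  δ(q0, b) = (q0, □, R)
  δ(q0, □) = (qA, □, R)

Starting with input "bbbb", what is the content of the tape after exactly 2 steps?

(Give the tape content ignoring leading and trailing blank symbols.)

Execution trace:
Initial: [q0]bbbb
Step 1: δ(q0, b) = (q0, □, R) → □[q0]bbb
Step 2: δ(q0, b) = (q0, □, R) → □□[q0]bb

After 2 steps, the tape (ignoring leading/trailing blanks) is: bb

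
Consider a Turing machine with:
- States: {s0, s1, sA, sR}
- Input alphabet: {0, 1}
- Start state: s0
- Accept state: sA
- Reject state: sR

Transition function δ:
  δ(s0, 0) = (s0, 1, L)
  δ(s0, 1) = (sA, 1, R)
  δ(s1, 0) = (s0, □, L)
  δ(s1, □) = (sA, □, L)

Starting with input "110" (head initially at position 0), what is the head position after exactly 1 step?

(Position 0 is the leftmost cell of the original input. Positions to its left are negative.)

Execution trace (head position shown):
Step 0: [s0]110  (head at position 0)
Step 1: move right → 1[sA]10  (head at position 1)

After 1 step, the head is at position 1.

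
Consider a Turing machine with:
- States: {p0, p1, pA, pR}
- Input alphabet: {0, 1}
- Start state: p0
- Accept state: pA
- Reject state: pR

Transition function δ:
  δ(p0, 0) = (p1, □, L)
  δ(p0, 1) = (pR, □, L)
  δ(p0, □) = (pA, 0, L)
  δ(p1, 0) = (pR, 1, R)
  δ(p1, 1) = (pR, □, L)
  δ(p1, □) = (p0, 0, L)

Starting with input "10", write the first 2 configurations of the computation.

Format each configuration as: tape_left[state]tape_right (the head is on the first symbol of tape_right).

Transitions applied:
Step 1: δ(p0, 1) = (pR, □, L)

The first 2 configurations are:
[p0]10 ⊢ [pR]□□0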